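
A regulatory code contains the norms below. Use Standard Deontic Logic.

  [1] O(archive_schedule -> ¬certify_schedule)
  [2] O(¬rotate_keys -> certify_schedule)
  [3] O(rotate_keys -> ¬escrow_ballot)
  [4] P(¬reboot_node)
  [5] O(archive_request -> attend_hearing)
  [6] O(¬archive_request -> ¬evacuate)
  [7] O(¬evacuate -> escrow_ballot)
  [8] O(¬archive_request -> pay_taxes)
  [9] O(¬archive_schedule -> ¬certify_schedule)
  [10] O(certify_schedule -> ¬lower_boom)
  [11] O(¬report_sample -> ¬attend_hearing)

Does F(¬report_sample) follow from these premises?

Yes

Premises 1 and 9 cover both cases: O(archive_schedule -> ¬certify_schedule) and O(¬archive_schedule -> ¬certify_schedule). Since archive_schedule ∨ ¬archive_schedule is a tautology, O(¬certify_schedule) follows.
Premise 2, O(¬rotate_keys -> certify_schedule), contraposes to O(¬certify_schedule -> rotate_keys); with O(¬certify_schedule) we get O(rotate_keys).
Premise 3 is O(rotate_keys -> ¬escrow_ballot); since O(rotate_keys), deontic closure gives O(¬escrow_ballot).
The contrapositive of premise 7 (O(¬evacuate -> escrow_ballot)) is O(¬escrow_ballot -> evacuate), and O(¬escrow_ballot) is already established, so O(evacuate).
Premise 6 is O(¬archive_request -> ¬evacuate); contrapositively O(evacuate -> archive_request). Since O(evacuate) holds, K gives O(archive_request).
With premise 5, O(archive_request -> attend_hearing), the K-axiom yields O(attend_hearing).
Premise 11, O(¬report_sample -> ¬attend_hearing), contraposes to O(attend_hearing -> report_sample); with O(attend_hearing) we get O(report_sample).
Premises 4, 8, 10 do not contribute to this derivation.
So O(report_sample) holds, i.e. F(¬report_sample). The claim follows.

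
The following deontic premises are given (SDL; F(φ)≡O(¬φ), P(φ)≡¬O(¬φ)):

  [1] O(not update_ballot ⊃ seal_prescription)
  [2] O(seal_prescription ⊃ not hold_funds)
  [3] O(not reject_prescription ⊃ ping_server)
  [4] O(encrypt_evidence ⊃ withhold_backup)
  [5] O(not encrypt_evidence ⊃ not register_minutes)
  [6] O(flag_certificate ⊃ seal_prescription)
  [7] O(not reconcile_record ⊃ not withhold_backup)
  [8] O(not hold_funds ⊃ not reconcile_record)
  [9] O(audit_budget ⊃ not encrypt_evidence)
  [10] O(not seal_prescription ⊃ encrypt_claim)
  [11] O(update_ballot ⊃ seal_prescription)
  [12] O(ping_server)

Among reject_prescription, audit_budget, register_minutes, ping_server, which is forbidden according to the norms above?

register_minutes

By case analysis on not update_ballot: premise 1 gives O(not update_ballot ⊃ seal_prescription) and premise 11 gives O(update_ballot ⊃ seal_prescription), so O(seal_prescription) either way.
With premise 2, O(seal_prescription ⊃ not hold_funds), the K-axiom yields O(not hold_funds).
Applying K to premise 8 (O(not hold_funds ⊃ not reconcile_record)) and O(not hold_funds) yields O(not reconcile_record).
From O(not reconcile_record) and premise 7, O(not reconcile_record ⊃ not withhold_backup), we obtain O(not withhold_backup).
Premise 4, O(encrypt_evidence ⊃ withhold_backup), contraposes to O(not withhold_backup ⊃ not encrypt_evidence); with O(not withhold_backup) we get O(not encrypt_evidence).
With premise 5, O(not encrypt_evidence ⊃ not register_minutes), the K-axiom yields O(not register_minutes).
So O(not register_minutes) holds, i.e. register_minutes is forbidden. None of the other listed options is forbidden under the premises.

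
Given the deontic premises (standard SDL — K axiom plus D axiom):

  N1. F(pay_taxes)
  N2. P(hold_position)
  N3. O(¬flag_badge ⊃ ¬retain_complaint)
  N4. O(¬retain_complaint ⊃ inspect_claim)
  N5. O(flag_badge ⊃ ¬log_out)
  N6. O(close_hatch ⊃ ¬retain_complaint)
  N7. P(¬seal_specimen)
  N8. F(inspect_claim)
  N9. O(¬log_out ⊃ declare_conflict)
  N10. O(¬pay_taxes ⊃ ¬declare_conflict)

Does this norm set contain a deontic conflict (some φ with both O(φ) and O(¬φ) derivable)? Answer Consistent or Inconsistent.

Inconsistent

Premise 1, F(pay_taxes), is equivalent to O(¬pay_taxes).
Premise 10 is O(¬pay_taxes ⊃ ¬declare_conflict); since O(¬pay_taxes), deontic closure gives O(¬declare_conflict).
Premise 9, O(¬log_out ⊃ declare_conflict), contraposes to O(¬declare_conflict ⊃ log_out); with O(¬declare_conflict) we get O(log_out).
The contrapositive of premise 5 (O(flag_badge ⊃ ¬log_out)) is O(log_out ⊃ ¬flag_badge), and O(log_out) is already established, so O(¬flag_badge).
Premise 3 is O(¬flag_badge ⊃ ¬retain_complaint); since O(¬flag_badge), deontic closure gives O(¬retain_complaint).
From O(¬retain_complaint) and premise 4, O(¬retain_complaint ⊃ inspect_claim), we obtain O(inspect_claim).
Yet premise 8 is F(inspect_claim), i.e. O(¬inspect_claim).
We now have both O(inspect_claim) and O(¬inspect_claim) — inspect_claim is simultaneously obligatory and forbidden, violating the D-axiom.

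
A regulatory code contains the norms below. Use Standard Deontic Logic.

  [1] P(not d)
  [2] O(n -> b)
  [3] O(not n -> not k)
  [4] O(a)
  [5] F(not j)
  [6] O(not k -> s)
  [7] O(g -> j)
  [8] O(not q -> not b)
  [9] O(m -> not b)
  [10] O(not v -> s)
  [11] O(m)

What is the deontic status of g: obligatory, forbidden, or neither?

Neither

Premise 7 is O(g -> j); even if O(j) held, inferring O(g) would be affirming the consequent — invalid.
No premise or chain of K-axiom applications forces O(g), and none forces O(not g). So g is neither obligatory nor forbidden under these norms.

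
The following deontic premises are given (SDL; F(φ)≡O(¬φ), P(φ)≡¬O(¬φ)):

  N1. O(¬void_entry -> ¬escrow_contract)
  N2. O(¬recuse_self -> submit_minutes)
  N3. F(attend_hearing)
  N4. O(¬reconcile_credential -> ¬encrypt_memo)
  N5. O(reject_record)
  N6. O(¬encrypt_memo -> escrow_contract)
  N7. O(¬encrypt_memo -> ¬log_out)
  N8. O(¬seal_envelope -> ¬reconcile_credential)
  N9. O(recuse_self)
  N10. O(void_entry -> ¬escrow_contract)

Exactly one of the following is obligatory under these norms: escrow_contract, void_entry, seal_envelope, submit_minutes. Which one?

seal_envelope

Premises 10 and 1 are O(void_entry -> ¬escrow_contract) and O(¬void_entry -> ¬escrow_contract); every ideal world satisfies void_entry or ¬void_entry, so in either case ¬escrow_contract holds — hence O(¬escrow_contract).
Premise 6, O(¬encrypt_memo -> escrow_contract), contraposes to O(¬escrow_contract -> encrypt_memo); with O(¬escrow_contract) we get O(encrypt_memo).
The contrapositive of premise 4 (O(¬reconcile_credential -> ¬encrypt_memo)) is O(encrypt_memo -> reconcile_credential), and O(encrypt_memo) is already established, so O(reconcile_credential).
Premise 8, O(¬seal_envelope -> ¬reconcile_credential), contraposes to O(reconcile_credential -> seal_envelope); with O(reconcile_credential) we get O(seal_envelope).
So O(seal_envelope) holds — seal_envelope is obligatory. None of the other listed options is made obligatory by any chain of premises.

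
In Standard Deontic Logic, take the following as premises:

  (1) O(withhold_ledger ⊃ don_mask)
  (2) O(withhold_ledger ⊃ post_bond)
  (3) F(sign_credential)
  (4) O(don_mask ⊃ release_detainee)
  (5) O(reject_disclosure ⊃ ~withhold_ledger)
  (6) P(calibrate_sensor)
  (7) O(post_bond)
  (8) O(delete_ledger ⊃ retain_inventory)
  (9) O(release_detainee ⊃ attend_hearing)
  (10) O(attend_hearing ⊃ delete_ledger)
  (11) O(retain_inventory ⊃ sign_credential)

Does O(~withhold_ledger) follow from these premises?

Premise 3 is F(sign_credential), i.e. O(~sign_credential).
The contrapositive of premise 11 (O(retain_inventory ⊃ sign_credential)) is O(~sign_credential ⊃ ~retain_inventory), and O(~sign_credential) is already established, so O(~retain_inventory).
Premise 8 is O(delete_ledger ⊃ retain_inventory); contrapositively O(~retain_inventory ⊃ ~delete_ledger). Since O(~retain_inventory) holds, K gives O(~delete_ledger).
Premise 10 is O(attend_hearing ⊃ delete_ledger); contrapositively O(~delete_ledger ⊃ ~attend_hearing). Since O(~delete_ledger) holds, K gives O(~attend_hearing).
Premise 9, O(release_detainee ⊃ attend_hearing), contraposes to O(~attend_hearing ⊃ ~release_detainee); with O(~attend_hearing) we get O(~release_detainee).
The contrapositive of premise 4 (O(don_mask ⊃ release_detainee)) is O(~release_detainee ⊃ ~don_mask), and O(~release_detainee) is already established, so O(~don_mask).
The contrapositive of premise 1 (O(withhold_ledger ⊃ don_mask)) is O(~don_mask ⊃ ~withhold_ledger), and O(~don_mask) is already established, so O(~withhold_ledger).
Premises 2, 5, 6, 7 do not contribute to this derivation.
So O(~withhold_ledger) follows.

Yes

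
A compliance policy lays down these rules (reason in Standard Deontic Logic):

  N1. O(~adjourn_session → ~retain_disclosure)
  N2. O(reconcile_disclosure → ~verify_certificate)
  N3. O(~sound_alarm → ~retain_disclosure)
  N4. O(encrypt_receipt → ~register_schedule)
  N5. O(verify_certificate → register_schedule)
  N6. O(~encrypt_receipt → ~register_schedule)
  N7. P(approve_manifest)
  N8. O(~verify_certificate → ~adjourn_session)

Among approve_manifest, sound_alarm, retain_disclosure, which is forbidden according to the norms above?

Premises 6 and 4 are O(~encrypt_receipt → ~register_schedule) and O(encrypt_receipt → ~register_schedule); every ideal world satisfies ~encrypt_receipt or encrypt_receipt, so in either case ~register_schedule holds — hence O(~register_schedule).
Premise 5 is O(verify_certificate → register_schedule); contrapositively O(~register_schedule → ~verify_certificate). Since O(~register_schedule) holds, K gives O(~verify_certificate).
From O(~verify_certificate) and premise 8, O(~verify_certificate → ~adjourn_session), we obtain O(~adjourn_session).
Premise 1 is O(~adjourn_session → ~retain_disclosure); since O(~adjourn_session), deontic closure gives O(~retain_disclosure).
So O(~retain_disclosure) holds, i.e. retain_disclosure is forbidden. None of the other listed options is forbidden under the premises.

retain_disclosure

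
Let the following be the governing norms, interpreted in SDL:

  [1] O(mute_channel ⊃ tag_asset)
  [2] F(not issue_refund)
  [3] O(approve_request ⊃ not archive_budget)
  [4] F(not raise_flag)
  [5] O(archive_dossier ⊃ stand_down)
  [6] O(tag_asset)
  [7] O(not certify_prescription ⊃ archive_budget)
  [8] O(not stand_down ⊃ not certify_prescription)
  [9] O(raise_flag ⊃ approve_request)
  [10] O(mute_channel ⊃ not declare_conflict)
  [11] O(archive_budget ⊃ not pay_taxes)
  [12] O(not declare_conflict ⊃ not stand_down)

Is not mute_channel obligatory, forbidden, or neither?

F(not raise_flag) at premise 4 means O(raise_flag).
With premise 9, O(raise_flag ⊃ approve_request), the K-axiom yields O(approve_request).
Premise 3 is O(approve_request ⊃ not archive_budget); since O(approve_request), deontic closure gives O(not archive_budget).
Premise 7, O(not certify_prescription ⊃ archive_budget), contraposes to O(not archive_budget ⊃ certify_prescription); with O(not archive_budget) we get O(certify_prescription).
Premise 8 is O(not stand_down ⊃ not certify_prescription); contrapositively O(certify_prescription ⊃ stand_down). Since O(certify_prescription) holds, K gives O(stand_down).
Premise 12 is O(not declare_conflict ⊃ not stand_down); contrapositively O(stand_down ⊃ declare_conflict). Since O(stand_down) holds, K gives O(declare_conflict).
The contrapositive of premise 10 (O(mute_channel ⊃ not declare_conflict)) is O(declare_conflict ⊃ not mute_channel), and O(declare_conflict) is already established, so O(not mute_channel).
Premises 1, 2, 5, 6, 11 do not contribute to this derivation.
Hence not mute_channel is obligatory.

Obligatory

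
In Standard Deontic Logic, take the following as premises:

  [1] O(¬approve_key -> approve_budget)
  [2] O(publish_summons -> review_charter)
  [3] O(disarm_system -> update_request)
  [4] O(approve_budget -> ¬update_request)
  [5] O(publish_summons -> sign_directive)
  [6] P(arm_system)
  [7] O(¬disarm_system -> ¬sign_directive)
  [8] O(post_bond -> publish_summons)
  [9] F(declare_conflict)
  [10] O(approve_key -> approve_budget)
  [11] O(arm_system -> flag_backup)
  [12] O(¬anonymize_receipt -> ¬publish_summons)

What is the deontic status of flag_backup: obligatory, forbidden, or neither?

Neither

Premise 11 is O(arm_system -> flag_backup), but O(arm_system) is not derivable from the premises (the permission P(arm_system) asserts only ¬O(¬arm_system), not O(arm_system)), so it does not yield O(flag_backup).
No premise or chain of K-axiom applications forces O(flag_backup), and none forces O(¬flag_backup). So flag_backup is neither obligatory nor forbidden under these norms.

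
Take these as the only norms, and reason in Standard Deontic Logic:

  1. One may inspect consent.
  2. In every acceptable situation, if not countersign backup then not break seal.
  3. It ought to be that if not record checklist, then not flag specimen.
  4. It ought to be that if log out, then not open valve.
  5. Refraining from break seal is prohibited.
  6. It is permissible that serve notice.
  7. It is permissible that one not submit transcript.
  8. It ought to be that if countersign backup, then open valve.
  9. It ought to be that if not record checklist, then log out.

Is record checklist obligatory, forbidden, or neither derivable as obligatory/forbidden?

Obligatory

F(¬break_seal) at premise 5 means O(break_seal).
Premise 2, O(¬countersign_backup → ¬break_seal), contraposes to O(break_seal → countersign_backup); with O(break_seal) we get O(countersign_backup).
Premise 8 is O(countersign_backup → open_valve); since O(countersign_backup), deontic closure gives O(open_valve).
Premise 4 is O(log_out → ¬open_valve); contrapositively O(open_valve → ¬log_out). Since O(open_valve) holds, K gives O(¬log_out).
Premise 9 is O(¬record_checklist → log_out); contrapositively O(¬log_out → record_checklist). Since O(¬log_out) holds, K gives O(record_checklist).
Premises 1, 3, 6, 7 do not contribute to this derivation.
Hence record_checklist is obligatory.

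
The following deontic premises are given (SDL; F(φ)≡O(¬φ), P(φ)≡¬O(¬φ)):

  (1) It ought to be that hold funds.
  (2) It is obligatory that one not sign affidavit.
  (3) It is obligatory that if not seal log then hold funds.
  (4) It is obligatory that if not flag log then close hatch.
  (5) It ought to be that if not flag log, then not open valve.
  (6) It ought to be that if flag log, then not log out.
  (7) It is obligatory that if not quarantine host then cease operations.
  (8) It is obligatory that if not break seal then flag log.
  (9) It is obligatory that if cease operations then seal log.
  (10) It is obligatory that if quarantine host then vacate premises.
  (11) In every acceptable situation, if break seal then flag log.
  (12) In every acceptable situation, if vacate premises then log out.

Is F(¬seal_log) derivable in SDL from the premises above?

Premises 11 and 8 are O(break_seal → flag_log) and O(¬break_seal → flag_log); every ideal world satisfies break_seal or ¬break_seal, so in either case flag_log holds — hence O(flag_log).
With premise 6, O(flag_log → ¬log_out), the K-axiom yields O(¬log_out).
Premise 12, O(vacate_premises → log_out), contraposes to O(¬log_out → ¬vacate_premises); with O(¬log_out) we get O(¬vacate_premises).
Premise 10 is O(quarantine_host → vacate_premises); contrapositively O(¬vacate_premises → ¬quarantine_host). Since O(¬vacate_premises) holds, K gives O(¬quarantine_host).
With premise 7, O(¬quarantine_host → cease_operations), the K-axiom yields O(cease_operations).
With premise 9, O(cease_operations → seal_log), the K-axiom yields O(seal_log).
Premises 1, 2, 3, 4, 5 do not contribute to this derivation.
So O(seal_log) holds, i.e. F(¬seal_log). The claim follows.

Yes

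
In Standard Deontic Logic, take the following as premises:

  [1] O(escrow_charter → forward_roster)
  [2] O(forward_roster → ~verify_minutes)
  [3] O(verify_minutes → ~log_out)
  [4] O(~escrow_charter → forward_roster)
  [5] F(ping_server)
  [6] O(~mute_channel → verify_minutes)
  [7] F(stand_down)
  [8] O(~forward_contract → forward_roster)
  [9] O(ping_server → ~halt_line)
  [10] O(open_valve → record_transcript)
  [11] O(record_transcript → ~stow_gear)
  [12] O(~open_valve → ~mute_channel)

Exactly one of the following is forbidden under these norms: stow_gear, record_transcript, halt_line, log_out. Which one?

By case analysis on escrow_charter: premise 1 gives O(escrow_charter → forward_roster) and premise 4 gives O(~escrow_charter → forward_roster), so O(forward_roster) either way.
From O(forward_roster) and premise 2, O(forward_roster → ~verify_minutes), we obtain O(~verify_minutes).
Premise 6, O(~mute_channel → verify_minutes), contraposes to O(~verify_minutes → mute_channel); with O(~verify_minutes) we get O(mute_channel).
Premise 12, O(~open_valve → ~mute_channel), contraposes to O(mute_channel → open_valve); with O(mute_channel) we get O(open_valve).
With premise 10, O(open_valve → record_transcript), the K-axiom yields O(record_transcript).
With premise 11, O(record_transcript → ~stow_gear), the K-axiom yields O(~stow_gear).
So O(~stow_gear) holds, i.e. stow_gear is forbidden. None of the other listed options is forbidden under the premises.

stow_gear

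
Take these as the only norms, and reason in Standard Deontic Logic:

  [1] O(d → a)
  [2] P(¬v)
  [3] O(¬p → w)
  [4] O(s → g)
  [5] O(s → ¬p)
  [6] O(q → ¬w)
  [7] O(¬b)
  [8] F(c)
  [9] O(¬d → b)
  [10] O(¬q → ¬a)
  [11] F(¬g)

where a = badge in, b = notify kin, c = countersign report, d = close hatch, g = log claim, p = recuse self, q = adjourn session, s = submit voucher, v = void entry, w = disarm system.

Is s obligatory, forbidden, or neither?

Forbidden

Premise 7 states O(¬b) outright.
Premise 9, O(¬d → b), contraposes to O(¬b → d); with O(¬b) we get O(d).
From O(d) and premise 1, O(d → a), we obtain O(a).
Premise 10, O(¬q → ¬a), contraposes to O(a → q); with O(a) we get O(q).
From O(q) and premise 6, O(q → ¬w), we obtain O(¬w).
The contrapositive of premise 3 (O(¬p → w)) is O(¬w → p), and O(¬w) is already established, so O(p).
Premise 5, O(s → ¬p), contraposes to O(p → ¬s); with O(p) we get O(¬s).
Premises 2, 4, 8, 11 do not contribute to this derivation.
Thus O(¬s), which is F(s): s is forbidden.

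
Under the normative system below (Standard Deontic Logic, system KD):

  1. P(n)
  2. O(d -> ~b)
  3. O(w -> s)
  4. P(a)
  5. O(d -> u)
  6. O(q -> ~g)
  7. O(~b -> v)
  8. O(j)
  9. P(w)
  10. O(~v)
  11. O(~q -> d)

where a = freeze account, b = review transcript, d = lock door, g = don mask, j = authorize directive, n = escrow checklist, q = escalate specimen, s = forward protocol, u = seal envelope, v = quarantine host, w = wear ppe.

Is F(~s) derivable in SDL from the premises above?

No

Premise 3 is O(w -> s), but O(w) is not derivable from the premises (the permission P(w) asserts only ~O(~w), not O(w)), so it does not yield O(s).
No other premise forces O(s). An ideal world satisfying every premise can still have ~s true, so F(~s) is not derivable.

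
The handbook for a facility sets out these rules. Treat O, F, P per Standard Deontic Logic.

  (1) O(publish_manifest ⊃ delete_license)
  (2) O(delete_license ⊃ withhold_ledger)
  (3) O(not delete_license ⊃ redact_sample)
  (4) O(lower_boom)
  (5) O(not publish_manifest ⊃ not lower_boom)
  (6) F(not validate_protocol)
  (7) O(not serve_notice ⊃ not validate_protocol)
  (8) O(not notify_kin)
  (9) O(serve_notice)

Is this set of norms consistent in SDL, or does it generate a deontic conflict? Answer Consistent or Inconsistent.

Consistent

Premise 7 is O(not serve_notice ⊃ not validate_protocol), but O(not serve_notice) is not derivable from the premises, so it does not yield O(not validate_protocol).
So O(not validate_protocol) is not derivable, and the apparent clash with O(validate_protocol) does not arise.
A world satisfying every obligation exists (e.g. delete_license=true, lower_boom=true, notify_kin=false, publish_manifest=true, redact_sample=false, serve_notice=true, validate_protocol=true, withhold_ledger=true); no atom is both obligatory and forbidden, so the set is consistent.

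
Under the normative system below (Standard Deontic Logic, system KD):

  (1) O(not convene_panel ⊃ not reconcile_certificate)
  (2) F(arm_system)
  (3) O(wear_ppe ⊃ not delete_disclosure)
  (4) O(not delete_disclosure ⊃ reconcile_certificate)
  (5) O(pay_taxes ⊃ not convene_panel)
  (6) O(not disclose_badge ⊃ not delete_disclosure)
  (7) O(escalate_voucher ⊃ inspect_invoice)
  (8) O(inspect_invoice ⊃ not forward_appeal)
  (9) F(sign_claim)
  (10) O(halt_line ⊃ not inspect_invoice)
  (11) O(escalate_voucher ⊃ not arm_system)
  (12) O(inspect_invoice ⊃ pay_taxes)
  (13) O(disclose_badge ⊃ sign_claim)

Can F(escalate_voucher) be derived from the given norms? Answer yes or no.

Yes

F(sign_claim) at premise 9 means O(not sign_claim).
Premise 13, O(disclose_badge ⊃ sign_claim), contraposes to O(not sign_claim ⊃ not disclose_badge); with O(not sign_claim) we get O(not disclose_badge).
Premise 6 is O(not disclose_badge ⊃ not delete_disclosure); since O(not disclose_badge), deontic closure gives O(not delete_disclosure).
Premise 4 is O(not delete_disclosure ⊃ reconcile_certificate); since O(not delete_disclosure), deontic closure gives O(reconcile_certificate).
Premise 1 is O(not convene_panel ⊃ not reconcile_certificate); contrapositively O(reconcile_certificate ⊃ convene_panel). Since O(reconcile_certificate) holds, K gives O(convene_panel).
Premise 5 is O(pay_taxes ⊃ not convene_panel); contrapositively O(convene_panel ⊃ not pay_taxes). Since O(convene_panel) holds, K gives O(not pay_taxes).
Premise 12 is O(inspect_invoice ⊃ pay_taxes); contrapositively O(not pay_taxes ⊃ not inspect_invoice). Since O(not pay_taxes) holds, K gives O(not inspect_invoice).
Premise 7, O(escalate_voucher ⊃ inspect_invoice), contraposes to O(not inspect_invoice ⊃ not escalate_voucher); with O(not inspect_invoice) we get O(not escalate_voucher).
Premises 2, 3, 8, 10, 11 do not contribute to this derivation.
So O(not escalate_voucher) holds, i.e. F(escalate_voucher). The claim follows.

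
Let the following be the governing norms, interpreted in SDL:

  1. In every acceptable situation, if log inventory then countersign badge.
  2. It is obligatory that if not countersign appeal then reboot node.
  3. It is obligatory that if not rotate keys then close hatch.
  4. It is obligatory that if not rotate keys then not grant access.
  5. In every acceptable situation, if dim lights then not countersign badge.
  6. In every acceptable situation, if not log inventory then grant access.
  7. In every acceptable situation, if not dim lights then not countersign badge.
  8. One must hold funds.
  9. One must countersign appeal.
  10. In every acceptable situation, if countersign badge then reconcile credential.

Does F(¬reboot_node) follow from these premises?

Premise 2 is O(¬countersign_appeal → reboot_node), but O(¬countersign_appeal) is not derivable from the premises, so it does not yield O(reboot_node).
No other premise forces O(reboot_node). An ideal world satisfying every premise can still have ¬reboot_node true, so F(¬reboot_node) is not derivable.

No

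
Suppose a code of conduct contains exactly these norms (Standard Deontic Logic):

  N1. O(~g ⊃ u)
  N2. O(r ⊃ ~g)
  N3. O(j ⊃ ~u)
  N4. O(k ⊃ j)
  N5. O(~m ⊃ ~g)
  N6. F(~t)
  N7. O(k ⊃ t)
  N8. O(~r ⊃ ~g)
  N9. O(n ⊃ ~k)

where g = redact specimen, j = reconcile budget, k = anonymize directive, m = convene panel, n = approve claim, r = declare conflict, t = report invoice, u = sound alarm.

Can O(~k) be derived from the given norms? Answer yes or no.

Yes

Premises 2 and 8 are O(r ⊃ ~g) and O(~r ⊃ ~g); every ideal world satisfies r or ~r, so in either case ~g holds — hence O(~g).
Applying K to premise 1 (O(~g ⊃ u)) and O(~g) yields O(u).
Premise 3 is O(j ⊃ ~u); contrapositively O(u ⊃ ~j). Since O(u) holds, K gives O(~j).
Premise 4 is O(k ⊃ j); contrapositively O(~j ⊃ ~k). Since O(~j) holds, K gives O(~k).
Premises 5, 6, 7, 9 do not contribute to this derivation.
So O(~k) follows.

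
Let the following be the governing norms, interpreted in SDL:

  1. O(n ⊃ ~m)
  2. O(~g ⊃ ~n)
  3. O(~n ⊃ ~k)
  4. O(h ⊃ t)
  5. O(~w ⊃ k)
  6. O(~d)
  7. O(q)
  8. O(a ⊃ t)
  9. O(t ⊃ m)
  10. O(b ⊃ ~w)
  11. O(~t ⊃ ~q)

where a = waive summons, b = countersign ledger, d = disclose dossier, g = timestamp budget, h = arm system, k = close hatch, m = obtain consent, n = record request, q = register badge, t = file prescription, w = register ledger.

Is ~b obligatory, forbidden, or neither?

Premise 7 gives O(q).
Premise 11 is O(~t ⊃ ~q); contrapositively O(q ⊃ t). Since O(q) holds, K gives O(t).
From O(t) and premise 9, O(t ⊃ m), we obtain O(m).
The contrapositive of premise 1 (O(n ⊃ ~m)) is O(m ⊃ ~n), and O(m) is already established, so O(~n).
With premise 3, O(~n ⊃ ~k), the K-axiom yields O(~k).
Premise 5 is O(~w ⊃ k); contrapositively O(~k ⊃ w). Since O(~k) holds, K gives O(w).
Premise 10, O(b ⊃ ~w), contraposes to O(w ⊃ ~b); with O(w) we get O(~b).
Premises 2, 4, 6, 8 do not contribute to this derivation.
Hence ~b is obligatory.

Obligatory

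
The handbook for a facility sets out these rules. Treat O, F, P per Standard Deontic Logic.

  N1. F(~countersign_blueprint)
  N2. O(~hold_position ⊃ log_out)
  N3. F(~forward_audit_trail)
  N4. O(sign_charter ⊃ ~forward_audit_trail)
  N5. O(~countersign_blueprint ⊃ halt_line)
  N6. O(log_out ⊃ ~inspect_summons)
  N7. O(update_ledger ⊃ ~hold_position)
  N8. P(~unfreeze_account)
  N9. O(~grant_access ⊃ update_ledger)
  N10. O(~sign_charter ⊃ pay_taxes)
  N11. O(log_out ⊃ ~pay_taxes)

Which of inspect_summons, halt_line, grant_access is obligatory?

grant_access

Premise 3 is F(~forward_audit_trail), i.e. O(forward_audit_trail).
Premise 4, O(sign_charter ⊃ ~forward_audit_trail), contraposes to O(forward_audit_trail ⊃ ~sign_charter); with O(forward_audit_trail) we get O(~sign_charter).
From O(~sign_charter) and premise 10, O(~sign_charter ⊃ pay_taxes), we obtain O(pay_taxes).
Premise 11 is O(log_out ⊃ ~pay_taxes); contrapositively O(pay_taxes ⊃ ~log_out). Since O(pay_taxes) holds, K gives O(~log_out).
Premise 2, O(~hold_position ⊃ log_out), contraposes to O(~log_out ⊃ hold_position); with O(~log_out) we get O(hold_position).
Premise 7 is O(update_ledger ⊃ ~hold_position); contrapositively O(hold_position ⊃ ~update_ledger). Since O(hold_position) holds, K gives O(~update_ledger).
The contrapositive of premise 9 (O(~grant_access ⊃ update_ledger)) is O(~update_ledger ⊃ grant_access), and O(~update_ledger) is already established, so O(grant_access).
So O(grant_access) holds — grant_access is obligatory. None of the other listed options is made obligatory by any chain of premises.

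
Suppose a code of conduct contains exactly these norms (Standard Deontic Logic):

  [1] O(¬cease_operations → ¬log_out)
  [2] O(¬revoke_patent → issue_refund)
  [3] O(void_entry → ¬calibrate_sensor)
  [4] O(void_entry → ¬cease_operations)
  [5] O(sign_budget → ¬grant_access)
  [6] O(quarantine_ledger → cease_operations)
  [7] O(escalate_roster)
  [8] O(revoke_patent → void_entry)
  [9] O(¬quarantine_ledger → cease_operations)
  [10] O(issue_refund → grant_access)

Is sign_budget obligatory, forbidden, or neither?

Forbidden

By case analysis on ¬quarantine_ledger: premise 9 gives O(¬quarantine_ledger → cease_operations) and premise 6 gives O(quarantine_ledger → cease_operations), so O(cease_operations) either way.
Premise 4, O(void_entry → ¬cease_operations), contraposes to O(cease_operations → ¬void_entry); with O(cease_operations) we get O(¬void_entry).
Premise 8, O(revoke_patent → void_entry), contraposes to O(¬void_entry → ¬revoke_patent); with O(¬void_entry) we get O(¬revoke_patent).
Applying K to premise 2 (O(¬revoke_patent → issue_refund)) and O(¬revoke_patent) yields O(issue_refund).
With premise 10, O(issue_refund → grant_access), the K-axiom yields O(grant_access).
Premise 5, O(sign_budget → ¬grant_access), contraposes to O(grant_access → ¬sign_budget); with O(grant_access) we get O(¬sign_budget).
Premises 1, 3, 7 do not contribute to this derivation.
Thus O(¬sign_budget), which is F(sign_budget): sign_budget is forbidden.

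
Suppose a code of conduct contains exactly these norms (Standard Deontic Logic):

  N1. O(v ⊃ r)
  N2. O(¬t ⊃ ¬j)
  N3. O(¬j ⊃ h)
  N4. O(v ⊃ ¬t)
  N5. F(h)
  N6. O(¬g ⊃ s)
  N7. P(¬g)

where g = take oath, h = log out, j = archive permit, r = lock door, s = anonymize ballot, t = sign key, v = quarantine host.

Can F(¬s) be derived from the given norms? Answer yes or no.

Premise 6 is O(¬g ⊃ s), but O(¬g) is not derivable from the premises (the permission P(¬g) asserts only ¬O(g), not O(¬g)), so it does not yield O(s).
No other premise forces O(s). An ideal world satisfying every premise can still have ¬s true, so F(¬s) is not derivable.

No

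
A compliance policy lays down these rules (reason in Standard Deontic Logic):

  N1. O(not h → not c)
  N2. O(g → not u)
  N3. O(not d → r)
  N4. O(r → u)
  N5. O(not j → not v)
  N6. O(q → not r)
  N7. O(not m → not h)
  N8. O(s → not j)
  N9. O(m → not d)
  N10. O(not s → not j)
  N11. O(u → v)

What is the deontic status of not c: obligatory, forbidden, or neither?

By case analysis on s: premise 8 gives O(s → not j) and premise 10 gives O(not s → not j), so O(not j) either way.
With premise 5, O(not j → not v), the K-axiom yields O(not v).
Premise 11 is O(u → v); contrapositively O(not v → not u). Since O(not v) holds, K gives O(not u).
Premise 4 is O(r → u); contrapositively O(not u → not r). Since O(not u) holds, K gives O(not r).
The contrapositive of premise 3 (O(not d → r)) is O(not r → d), and O(not r) is already established, so O(d).
Premise 9 is O(m → not d); contrapositively O(d → not m). Since O(d) holds, K gives O(not m).
Applying K to premise 7 (O(not m → not h)) and O(not m) yields O(not h).
With premise 1, O(not h → not c), the K-axiom yields O(not c).
Premises 2, 6 do not contribute to this derivation.
Hence not c is obligatory.

Obligatory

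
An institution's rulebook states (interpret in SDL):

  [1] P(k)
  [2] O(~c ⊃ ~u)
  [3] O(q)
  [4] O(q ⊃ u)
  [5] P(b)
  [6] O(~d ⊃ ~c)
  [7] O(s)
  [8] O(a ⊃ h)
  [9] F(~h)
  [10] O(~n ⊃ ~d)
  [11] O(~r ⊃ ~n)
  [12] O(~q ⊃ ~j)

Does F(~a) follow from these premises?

Premise 8 is O(a ⊃ h); even if O(h) held, inferring O(a) would be affirming the consequent — invalid.
No other premise forces O(a). An ideal world satisfying every premise can still have ~a true, so F(~a) is not derivable.

No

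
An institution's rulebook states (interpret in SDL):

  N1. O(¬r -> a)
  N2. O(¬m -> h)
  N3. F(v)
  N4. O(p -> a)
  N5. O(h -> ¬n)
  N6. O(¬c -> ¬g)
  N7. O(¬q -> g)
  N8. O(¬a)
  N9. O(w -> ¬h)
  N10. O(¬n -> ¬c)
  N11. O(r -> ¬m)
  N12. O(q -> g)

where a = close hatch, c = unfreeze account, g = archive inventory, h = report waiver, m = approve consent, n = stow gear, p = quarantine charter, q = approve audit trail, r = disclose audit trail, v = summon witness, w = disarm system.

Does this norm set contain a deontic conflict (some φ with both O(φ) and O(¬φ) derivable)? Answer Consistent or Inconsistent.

Inconsistent

By case analysis on ¬q: premise 7 gives O(¬q -> g) and premise 12 gives O(q -> g), so O(g) either way.
Premise 6, O(¬c -> ¬g), contraposes to O(g -> c); with O(g) we get O(c).
The contrapositive of premise 10 (O(¬n -> ¬c)) is O(c -> n), and O(c) is already established, so O(n).
The contrapositive of premise 5 (O(h -> ¬n)) is O(n -> ¬h), and O(n) is already established, so O(¬h).
The contrapositive of premise 2 (O(¬m -> h)) is O(¬h -> m), and O(¬h) is already established, so O(m).
The contrapositive of premise 11 (O(r -> ¬m)) is O(m -> ¬r), and O(m) is already established, so O(¬r).
Applying K to premise 1 (O(¬r -> a)) and O(¬r) yields O(a).
However, premise 8 gives O(¬a).
We now have both O(a) and O(¬a) — a is simultaneously obligatory and forbidden, violating the D-axiom.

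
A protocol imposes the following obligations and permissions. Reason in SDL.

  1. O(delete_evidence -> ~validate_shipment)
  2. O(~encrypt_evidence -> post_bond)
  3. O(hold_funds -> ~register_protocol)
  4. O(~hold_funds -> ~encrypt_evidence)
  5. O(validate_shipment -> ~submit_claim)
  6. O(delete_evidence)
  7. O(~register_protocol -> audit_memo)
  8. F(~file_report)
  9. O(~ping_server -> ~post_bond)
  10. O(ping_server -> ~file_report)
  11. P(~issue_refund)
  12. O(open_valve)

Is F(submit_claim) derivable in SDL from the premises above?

Premise 5 is O(validate_shipment -> ~submit_claim), but O(validate_shipment) is not derivable from the premises, so it does not yield O(~submit_claim).
No other premise forces O(~submit_claim). An ideal world satisfying every premise can still have submit_claim true, so F(submit_claim) is not derivable.

No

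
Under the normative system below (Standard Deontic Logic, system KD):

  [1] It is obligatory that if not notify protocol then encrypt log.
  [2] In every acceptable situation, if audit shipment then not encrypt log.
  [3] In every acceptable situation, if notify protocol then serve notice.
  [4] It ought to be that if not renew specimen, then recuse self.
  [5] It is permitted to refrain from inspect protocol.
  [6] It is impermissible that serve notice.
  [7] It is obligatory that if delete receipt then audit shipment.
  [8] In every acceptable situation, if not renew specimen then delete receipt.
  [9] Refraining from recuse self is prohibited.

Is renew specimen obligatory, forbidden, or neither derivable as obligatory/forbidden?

Obligatory

F(serve_notice) at premise 6 means O(¬serve_notice).
Premise 3, O(notify_protocol → serve_notice), contraposes to O(¬serve_notice → ¬notify_protocol); with O(¬serve_notice) we get O(¬notify_protocol).
From O(¬notify_protocol) and premise 1, O(¬notify_protocol → encrypt_log), we obtain O(encrypt_log).
Premise 2, O(audit_shipment → ¬encrypt_log), contraposes to O(encrypt_log → ¬audit_shipment); with O(encrypt_log) we get O(¬audit_shipment).
Premise 7 is O(delete_receipt → audit_shipment); contrapositively O(¬audit_shipment → ¬delete_receipt). Since O(¬audit_shipment) holds, K gives O(¬delete_receipt).
Premise 8 is O(¬renew_specimen → delete_receipt); contrapositively O(¬delete_receipt → renew_specimen). Since O(¬delete_receipt) holds, K gives O(renew_specimen).
Premises 4, 5, 9 do not contribute to this derivation.
Hence renew_specimen is obligatory.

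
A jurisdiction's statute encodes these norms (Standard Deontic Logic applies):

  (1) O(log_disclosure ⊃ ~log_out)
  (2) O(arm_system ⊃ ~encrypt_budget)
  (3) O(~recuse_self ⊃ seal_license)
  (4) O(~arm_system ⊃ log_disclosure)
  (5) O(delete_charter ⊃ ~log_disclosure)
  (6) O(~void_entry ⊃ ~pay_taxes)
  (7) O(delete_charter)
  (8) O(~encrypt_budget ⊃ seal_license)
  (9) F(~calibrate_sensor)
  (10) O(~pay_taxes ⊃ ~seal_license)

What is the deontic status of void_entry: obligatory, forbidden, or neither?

Premise 7 gives O(delete_charter).
Applying K to premise 5 (O(delete_charter ⊃ ~log_disclosure)) and O(delete_charter) yields O(~log_disclosure).
The contrapositive of premise 4 (O(~arm_system ⊃ log_disclosure)) is O(~log_disclosure ⊃ arm_system), and O(~log_disclosure) is already established, so O(arm_system).
Premise 2 is O(arm_system ⊃ ~encrypt_budget); since O(arm_system), deontic closure gives O(~encrypt_budget).
From O(~encrypt_budget) and premise 8, O(~encrypt_budget ⊃ seal_license), we obtain O(seal_license).
Premise 10, O(~pay_taxes ⊃ ~seal_license), contraposes to O(seal_license ⊃ pay_taxes); with O(seal_license) we get O(pay_taxes).
Premise 6 is O(~void_entry ⊃ ~pay_taxes); contrapositively O(pay_taxes ⊃ void_entry). Since O(pay_taxes) holds, K gives O(void_entry).
Premises 1, 3, 9 do not contribute to this derivation.
Hence void_entry is obligatory.

Obligatory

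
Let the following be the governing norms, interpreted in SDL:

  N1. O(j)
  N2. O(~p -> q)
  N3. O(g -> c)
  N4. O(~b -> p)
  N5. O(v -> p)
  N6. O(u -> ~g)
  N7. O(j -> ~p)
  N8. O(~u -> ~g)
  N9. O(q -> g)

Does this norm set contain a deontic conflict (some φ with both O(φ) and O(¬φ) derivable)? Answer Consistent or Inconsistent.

Premises 8 and 6 are O(~u -> ~g) and O(u -> ~g); every ideal world satisfies ~u or u, so in either case ~g holds — hence O(~g).
The contrapositive of premise 9 (O(q -> g)) is O(~g -> ~q), and O(~g) is already established, so O(~q).
Premise 2 is O(~p -> q); contrapositively O(~q -> p). Since O(~q) holds, K gives O(p).
Premise 7 is O(j -> ~p); contrapositively O(p -> ~j). Since O(p) holds, K gives O(~j).
But premise 1 directly asserts O(j).
We now have both O(~j) and O(j) — j is simultaneously obligatory and forbidden, violating the D-axiom.

Inconsistent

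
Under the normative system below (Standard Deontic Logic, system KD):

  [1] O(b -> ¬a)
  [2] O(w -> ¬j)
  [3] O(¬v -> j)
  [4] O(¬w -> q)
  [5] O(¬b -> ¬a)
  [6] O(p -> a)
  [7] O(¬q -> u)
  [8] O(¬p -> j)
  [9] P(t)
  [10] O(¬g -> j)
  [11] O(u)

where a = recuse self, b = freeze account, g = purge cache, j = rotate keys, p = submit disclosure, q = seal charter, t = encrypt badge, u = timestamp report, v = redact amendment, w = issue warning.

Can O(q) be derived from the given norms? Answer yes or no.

By case analysis on b: premise 1 gives O(b -> ¬a) and premise 5 gives O(¬b -> ¬a), so O(¬a) either way.
Premise 6 is O(p -> a); contrapositively O(¬a -> ¬p). Since O(¬a) holds, K gives O(¬p).
From O(¬p) and premise 8, O(¬p -> j), we obtain O(j).
Premise 2, O(w -> ¬j), contraposes to O(j -> ¬w); with O(j) we get O(¬w).
From O(¬w) and premise 4, O(¬w -> q), we obtain O(q).
Premises 3, 7, 9, 10, 11 do not contribute to this derivation.
So O(q) follows.

Yes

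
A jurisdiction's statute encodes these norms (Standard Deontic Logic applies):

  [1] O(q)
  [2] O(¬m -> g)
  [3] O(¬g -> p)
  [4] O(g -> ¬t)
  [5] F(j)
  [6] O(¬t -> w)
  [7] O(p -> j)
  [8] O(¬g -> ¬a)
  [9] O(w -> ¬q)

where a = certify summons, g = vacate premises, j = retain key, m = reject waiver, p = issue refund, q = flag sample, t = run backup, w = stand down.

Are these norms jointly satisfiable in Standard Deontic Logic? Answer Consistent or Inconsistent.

F(j) at premise 5 means O(¬j).
Premise 7, O(p -> j), contraposes to O(¬j -> ¬p); with O(¬j) we get O(¬p).
Premise 3 is O(¬g -> p); contrapositively O(¬p -> g). Since O(¬p) holds, K gives O(g).
From O(g) and premise 4, O(g -> ¬t), we obtain O(¬t).
With premise 6, O(¬t -> w), the K-axiom yields O(w).
With premise 9, O(w -> ¬q), the K-axiom yields O(¬q).
However, premise 1 gives O(q).
We now have both O(¬q) and O(q) — q is simultaneously obligatory and forbidden, violating the D-axiom.

Inconsistent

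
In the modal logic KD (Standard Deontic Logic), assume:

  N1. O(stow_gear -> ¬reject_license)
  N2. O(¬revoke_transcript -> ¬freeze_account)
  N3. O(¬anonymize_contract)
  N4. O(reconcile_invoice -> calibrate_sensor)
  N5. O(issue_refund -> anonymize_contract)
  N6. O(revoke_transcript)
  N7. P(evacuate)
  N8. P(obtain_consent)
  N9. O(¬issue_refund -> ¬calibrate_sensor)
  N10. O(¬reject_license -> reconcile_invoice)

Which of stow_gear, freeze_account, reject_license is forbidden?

From premise 3 we have O(¬anonymize_contract).
The contrapositive of premise 5 (O(issue_refund -> anonymize_contract)) is O(¬anonymize_contract -> ¬issue_refund), and O(¬anonymize_contract) is already established, so O(¬issue_refund).
With premise 9, O(¬issue_refund -> ¬calibrate_sensor), the K-axiom yields O(¬calibrate_sensor).
The contrapositive of premise 4 (O(reconcile_invoice -> calibrate_sensor)) is O(¬calibrate_sensor -> ¬reconcile_invoice), and O(¬calibrate_sensor) is already established, so O(¬reconcile_invoice).
Premise 10 is O(¬reject_license -> reconcile_invoice); contrapositively O(¬reconcile_invoice -> reject_license). Since O(¬reconcile_invoice) holds, K gives O(reject_license).
The contrapositive of premise 1 (O(stow_gear -> ¬reject_license)) is O(reject_license -> ¬stow_gear), and O(reject_license) is already established, so O(¬stow_gear).
So O(¬stow_gear) holds, i.e. stow_gear is forbidden. None of the other listed options is forbidden under the premises.

stow_gear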